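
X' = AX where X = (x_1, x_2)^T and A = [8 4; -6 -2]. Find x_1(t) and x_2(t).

Coefficient matrix A = [[8, 4], [-6, -2]].
Characteristic polynomial det(A - λI) = λ^2 - 6λ + 8 = 0.
Eigenvalues λ = 2, 4.
For λ=2: (A-λI) row 1 is [6, 4], so an eigenvector is (2, -3).
For λ=4: (A-λI) row 1 is [4, 4], so an eigenvector is (-1, 1).
General solution: K_1e^(2t)(2,-3) + K_2e^(4t)(-1,1).

x_1(t) = 2K_1e^(2t) - K_2e^(4t), x_2(t) = -3K_1e^(2t) + K_2e^(4t)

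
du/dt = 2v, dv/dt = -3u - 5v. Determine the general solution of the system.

u(t) = 2K_1e^(-3t) - K_2e^(-2t), v(t) = -3K_1e^(-3t) + K_2e^(-2t)

Coefficient matrix A = [[0, 2], [-3, -5]].
Characteristic polynomial det(A - λI) = λ^2 + 5λ + 6 = 0.
Eigenvalues λ = -3, -2.
For λ=-3: (A-λI) row 1 is [3, 2], so an eigenvector is (2, -3).
For λ=-2: (A-λI) row 1 is [2, 2], so an eigenvector is (-1, 1).
General solution: K_1e^(-3t)(2,-3) + K_2e^(-2t)(-1,1).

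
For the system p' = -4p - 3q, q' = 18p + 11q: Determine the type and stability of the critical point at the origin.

A = [[-4,-3],[18,11]]; det(A-λI) = λ^2 - 7λ + 10.
λ = 5, 2: both positive.

unstable node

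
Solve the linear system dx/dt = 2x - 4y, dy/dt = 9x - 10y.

Coefficient matrix A = [[2, -4], [9, -10]].
Characteristic polynomial det(A - λI) = λ^2 + 8λ + 16 = 0.
Single eigenvalue λ = -4 with algebraic multiplicity 2.
Eigenvector v = (2,3); generalized eigenvector w with (A-λI)w=v is (-1,-2).
General solution: e^(-4t)[c_1·v + c_2·(t·v + w)].

x(t) = 2c_1e^(-4t) + 2c_2te^(-4t) - c_2e^(-4t), y(t) = 3c_1e^(-4t) + 3c_2te^(-4t) - 2c_2e^(-4t)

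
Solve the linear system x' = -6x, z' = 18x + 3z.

x(t) = -C_1e^(-6t), z(t) = 2C_1e^(-6t) + C_2e^(3t)

Coefficient matrix A = [[-6, 0], [18, 3]].
Characteristic polynomial det(A - λI) = λ^2 + 3λ - 18 = 0.
Eigenvalues λ = -6, 3.
For λ=-6: (A-λI) row 2 is [18, 9], so an eigenvector is (-1, 2).
For λ=3: (A-λI) row 1 is [-9, 0], so an eigenvector is (0, 1).
General solution: C_1e^(-6t)(-1,2) + C_2e^(3t)(0,1).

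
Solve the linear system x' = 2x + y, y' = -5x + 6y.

Coefficient matrix A = [[2, 1], [-5, 6]].
Characteristic polynomial det(A - λI) = λ^2 - 8λ + 17 = 0.
Eigenvalues λ = 4 ± i (complex conjugate pair).
For λ=4+i: an eigenvector is (-1,-2) - i(0,1) = (-1, -2 - i).
A real fundamental pair from Re and Im of e^((4+i)t)v: X_1 = e^(4t)(cos(t)·(-1,-2) + sin(t)·(0,1)), X_2 = e^(4t)(sin(t)·(-1,-2) - cos(t)·(0,1)).
General solution: K_1X_1 + K_2X_2.

x(t) = -K_1e^(4t)cos(t) - K_2e^(4t)sin(t), y(t) = K_1e^(4t)sin(t) - 2K_1e^(4t)cos(t) - 2K_2e^(4t)sin(t) - K_2e^(4t)cos(t)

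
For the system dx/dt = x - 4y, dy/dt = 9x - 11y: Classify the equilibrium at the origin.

A = [[1,-4],[9,-11]]; det(A-λI) = λ^2 + 10λ + 25.
repeated λ = -5 with a single eigenvector.

stable improper node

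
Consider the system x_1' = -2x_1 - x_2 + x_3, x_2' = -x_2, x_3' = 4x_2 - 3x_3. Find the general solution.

x_1(t) = K_1e^(-2t) - K_2e^(-3t) + K_3e^(-t), x_2(t) = K_3e^(-t), x_3(t) = K_2e^(-3t) + 2K_3e^(-t)

Coefficient matrix A = [[-2, -1, 1], [0, -1, 0], [0, 4, -3]].
det(A - λI) = 0 gives eigenvalues λ = -2, -3, -1.
For λ=-2: eigenvector (1,0,0).
For λ=-3: eigenvector (-1,0,1).
For λ=-1: eigenvector (1,1,2).
General solution: K_1e^(-2t)(1,0,0) + K_2e^(-3t)(-1,0,1) + K_3e^(-t)(1,1,2).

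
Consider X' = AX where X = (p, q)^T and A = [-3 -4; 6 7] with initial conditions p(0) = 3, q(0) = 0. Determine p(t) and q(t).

p(t) = -6e^(3t) + 9e^(t), q(t) = 9e^(3t) - 9e^(t)

Coefficient matrix A = [[-3, -4], [6, 7]].
Characteristic polynomial det(A - λI) = λ^2 - 4λ + 3 = 0.
Eigenvalues λ = 1, 3.
For λ=1: (A-λI) row 1 is [-4, -4], so an eigenvector is (-1, 1).
For λ=3: (A-λI) row 1 is [-6, -4], so an eigenvector is (2, -3).
General solution: K_1e^(t)(-1,1) + K_2e^(3t)(2,-3).
Applying p(0)=3, q(0)=0 gives K_1=-9, K_2=-3.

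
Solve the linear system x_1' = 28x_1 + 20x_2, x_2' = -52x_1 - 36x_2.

Coefficient matrix A = [[28, 20], [-52, -36]].
Characteristic polynomial det(A - λI) = λ^2 + 8λ + 32 = 0.
Eigenvalues λ = -4 ± 4i (complex conjugate pair).
For λ=-4+4i: an eigenvector is (2,-3) - i(1,-2) = (2 - i, -3 + 2i).
A real fundamental pair from Re and Im of e^((-4+4i)t)v: X_1 = e^(-4t)(cos(4t)·(2,-3) + sin(4t)·(1,-2)), X_2 = e^(-4t)(sin(4t)·(2,-3) - cos(4t)·(1,-2)).
General solution: K_1X_1 + K_2X_2.

x_1(t) = K_1e^(-4t)sin(4t) + 2K_1e^(-4t)cos(4t) + 2K_2e^(-4t)sin(4t) - K_2e^(-4t)cos(4t), x_2(t) = -2K_1e^(-4t)sin(4t) - 3K_1e^(-4t)cos(4t) - 3K_2e^(-4t)sin(4t) + 2K_2e^(-4t)cos(4t)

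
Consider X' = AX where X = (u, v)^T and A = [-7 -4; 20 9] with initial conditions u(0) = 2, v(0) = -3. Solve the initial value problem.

Coefficient matrix A = [[-7, -4], [20, 9]].
Characteristic polynomial det(A - λI) = λ^2 - 2λ + 17 = 0.
Eigenvalues λ = 1 ± 4i (complex conjugate pair).
For λ=1+4i: an eigenvector is (1,-2) - i(0,1) = (1, -2 - i).
A real fundamental pair from Re and Im of e^((1+4i)t)v: X_1 = e^(t)(cos(4t)·(1,-2) + sin(4t)·(0,1)), X_2 = e^(t)(sin(4t)·(1,-2) - cos(4t)·(0,1)).
General solution: c_1X_1 + c_2X_2.
Applying u(0)=2, v(0)=-3 gives c_1=2, c_2=-1.

u(t) = -e^(t)sin(4t) + 2e^(t)cos(4t), v(t) = 4e^(t)sin(4t) - 3e^(t)cos(4t)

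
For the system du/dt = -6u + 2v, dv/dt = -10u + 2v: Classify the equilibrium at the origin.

A = [[-6,2],[-10,2]]; det(A-λI) = λ^2 + 4λ + 8.
λ = -2 ± 2i: negative real part.

stable spiral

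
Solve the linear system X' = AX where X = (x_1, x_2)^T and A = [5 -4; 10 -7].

Coefficient matrix A = [[5, -4], [10, -7]].
Characteristic polynomial det(A - λI) = λ^2 + 2λ + 5 = 0.
Eigenvalues λ = -1 ± 2i (complex conjugate pair).
For λ=-1+2i: an eigenvector is (-1,-2) - i(1,1) = (-1 - i, -2 - i).
A real fundamental pair from Re and Im of e^((-1+2i)t)v: X_1 = e^(-t)(cos(2t)·(-1,-2) + sin(2t)·(1,1)), X_2 = e^(-t)(sin(2t)·(-1,-2) - cos(2t)·(1,1)).
General solution: C_1X_1 + C_2X_2.

x_1(t) = C_1e^(-t)sin(2t) - C_1e^(-t)cos(2t) - C_2e^(-t)sin(2t) - C_2e^(-t)cos(2t), x_2(t) = C_1e^(-t)sin(2t) - 2C_1e^(-t)cos(2t) - 2C_2e^(-t)sin(2t) - C_2e^(-t)cos(2t)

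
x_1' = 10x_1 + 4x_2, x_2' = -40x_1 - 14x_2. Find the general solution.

Coefficient matrix A = [[10, 4], [-40, -14]].
Characteristic polynomial det(A - λI) = λ^2 + 4λ + 20 = 0.
Eigenvalues λ = -2 ± 4i (complex conjugate pair).
For λ=-2+4i: an eigenvector is (0,-1) - i(-1,3) = (0 + i, -1 - 3i).
A real fundamental pair from Re and Im of e^((-2+4i)t)v: X_1 = e^(-2t)(cos(4t)·(0,-1) + sin(4t)·(-1,3)), X_2 = e^(-2t)(sin(4t)·(0,-1) - cos(4t)·(-1,3)).
General solution: c_1X_1 + c_2X_2.

x_1(t) = -c_1e^(-2t)sin(4t) + c_2e^(-2t)cos(4t), x_2(t) = 3c_1e^(-2t)sin(4t) - c_1e^(-2t)cos(4t) - c_2e^(-2t)sin(4t) - 3c_2e^(-2t)cos(4t)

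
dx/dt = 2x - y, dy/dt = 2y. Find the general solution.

x(t) = -K_1e^(2t) - K_2te^(2t) + K_2e^(2t), y(t) = K_2e^(2t)

Coefficient matrix A = [[2, -1], [0, 2]].
Characteristic polynomial det(A - λI) = λ^2 - 4λ + 4 = 0.
Single eigenvalue λ = 2 with algebraic multiplicity 2.
Eigenvector v = (-1,0); generalized eigenvector w with (A-λI)w=v is (1,1).
General solution: e^(2t)[K_1·v + K_2·(t·v + w)].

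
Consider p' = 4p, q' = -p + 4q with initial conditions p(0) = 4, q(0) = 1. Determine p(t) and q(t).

p(t) = 4e^(4t), q(t) = -4te^(4t) + e^(4t)

Coefficient matrix A = [[4, 0], [-1, 4]].
Characteristic polynomial det(A - λI) = λ^2 - 8λ + 16 = 0.
Single eigenvalue λ = 4 with algebraic multiplicity 2.
Eigenvector v = (0,-1); generalized eigenvector w with (A-λI)w=v is (1,0).
General solution: e^(4t)[c_1·v + c_2·(t·v + w)].
Applying p(0)=4, q(0)=1 gives c_1=-1, c_2=4.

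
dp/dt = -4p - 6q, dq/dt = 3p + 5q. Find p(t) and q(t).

p(t) = C_1e^(2t) - 2C_2e^(-t), q(t) = -C_1e^(2t) + C_2e^(-t)

Coefficient matrix A = [[-4, -6], [3, 5]].
Characteristic polynomial det(A - λI) = λ^2 - λ - 2 = 0.
Eigenvalues λ = 2, -1.
For λ=2: (A-λI) row 1 is [-6, -6], so an eigenvector is (1, -1).
For λ=-1: (A-λI) row 1 is [-3, -6], so an eigenvector is (-2, 1).
General solution: C_1e^(2t)(1,-1) + C_2e^(-t)(-2,1).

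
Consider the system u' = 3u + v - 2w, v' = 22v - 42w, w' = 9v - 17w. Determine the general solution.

u(t) = K_1e^(3t) - K_3e^(4t), v(t) = 2K_2e^(t) - 7K_3e^(4t), w(t) = K_2e^(t) - 3K_3e^(4t)

Coefficient matrix A = [[3, 1, -2], [0, 22, -42], [0, 9, -17]].
det(A - λI) = 0 gives eigenvalues λ = 3, 1, 4.
For λ=3: eigenvector (1,0,0).
For λ=1: eigenvector (0,2,1).
For λ=4: eigenvector (-1,-7,-3).
General solution: K_1e^(3t)(1,0,0) + K_2e^(t)(0,2,1) + K_3e^(4t)(-1,-7,-3).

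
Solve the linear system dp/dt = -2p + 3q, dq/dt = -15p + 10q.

Coefficient matrix A = [[-2, 3], [-15, 10]].
Characteristic polynomial det(A - λI) = λ^2 - 8λ + 25 = 0.
Eigenvalues λ = 4 ± 3i (complex conjugate pair).
For λ=4+3i: an eigenvector is (0,1) - i(1,2) = (0 - i, 1 - 2i).
A real fundamental pair from Re and Im of e^((4+3i)t)v: X_1 = e^(4t)(cos(3t)·(0,1) + sin(3t)·(1,2)), X_2 = e^(4t)(sin(3t)·(0,1) - cos(3t)·(1,2)).
General solution: C_1X_1 + C_2X_2.

p(t) = C_1e^(4t)sin(3t) - C_2e^(4t)cos(3t), q(t) = 2C_1e^(4t)sin(3t) + C_1e^(4t)cos(3t) + C_2e^(4t)sin(3t) - 2C_2e^(4t)cos(3t)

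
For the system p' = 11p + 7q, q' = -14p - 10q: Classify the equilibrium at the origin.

A = [[11,7],[-14,-10]]; det(A-λI) = λ^2 - λ - 12.
λ = 4, -3: opposite signs.

saddle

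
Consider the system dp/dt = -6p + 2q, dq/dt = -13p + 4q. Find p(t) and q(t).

p(t) = -C_1e^(-t)sin(t) - C_1e^(-t)cos(t) - C_2e^(-t)sin(t) + C_2e^(-t)cos(t), q(t) = -2C_1e^(-t)sin(t) - 3C_1e^(-t)cos(t) - 3C_2e^(-t)sin(t) + 2C_2e^(-t)cos(t)

Coefficient matrix A = [[-6, 2], [-13, 4]].
Characteristic polynomial det(A - λI) = λ^2 + 2λ + 2 = 0.
Eigenvalues λ = -1 ± i (complex conjugate pair).
For λ=-1+i: an eigenvector is (-1,-3) - i(-1,-2) = (-1 + i, -3 + 2i).
A real fundamental pair from Re and Im of e^((-1+i)t)v: X_1 = e^(-t)(cos(t)·(-1,-3) + sin(t)·(-1,-2)), X_2 = e^(-t)(sin(t)·(-1,-3) - cos(t)·(-1,-2)).
General solution: C_1X_1 + C_2X_2.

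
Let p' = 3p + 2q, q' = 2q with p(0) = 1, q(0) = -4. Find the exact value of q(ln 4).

A = [[3,2],[0,2]]; eigenvalues λ = 3, 2.
Eigenvectors: (1,0) for λ=3, (-2,1) for λ=2.
From the initial condition, c_1 = -7, c_2 = -4.
q(ln 4) = (-7)(4^3)(0) + (-4)(4^2)(1) = -64.

-64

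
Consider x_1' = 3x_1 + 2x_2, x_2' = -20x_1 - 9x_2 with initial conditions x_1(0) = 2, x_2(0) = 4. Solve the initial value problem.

x_1(t) = 10e^(-3t)sin(2t) + 2e^(-3t)cos(2t), x_2(t) = -32e^(-3t)sin(2t) + 4e^(-3t)cos(2t)

Coefficient matrix A = [[3, 2], [-20, -9]].
Characteristic polynomial det(A - λI) = λ^2 + 6λ + 13 = 0.
Eigenvalues λ = -3 ± 2i (complex conjugate pair).
For λ=-3+2i: an eigenvector is (-1,3) - i(0,1) = (-1, 3 - i).
A real fundamental pair from Re and Im of e^((-3+2i)t)v: X_1 = e^(-3t)(cos(2t)·(-1,3) + sin(2t)·(0,1)), X_2 = e^(-3t)(sin(2t)·(-1,3) - cos(2t)·(0,1)).
General solution: C_1X_1 + C_2X_2.
Applying x_1(0)=2, x_2(0)=4 gives C_1=-2, C_2=-10.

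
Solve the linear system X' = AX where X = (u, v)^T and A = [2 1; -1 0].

Coefficient matrix A = [[2, 1], [-1, 0]].
Characteristic polynomial det(A - λI) = λ^2 - 2λ + 1 = 0.
Single eigenvalue λ = 1 with algebraic multiplicity 2.
Eigenvector v = (1,-1); generalized eigenvector w with (A-λI)w=v is (2,-1).
General solution: e^(t)[c_1·v + c_2·(t·v + w)].

u(t) = c_1e^(t) + c_2te^(t) + 2c_2e^(t), v(t) = -c_1e^(t) - c_2te^(t) - c_2e^(t)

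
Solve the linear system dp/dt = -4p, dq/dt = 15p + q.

p(t) = -C_2e^(-4t), q(t) = C_1e^(t) + 3C_2e^(-4t)

Coefficient matrix A = [[-4, 0], [15, 1]].
Characteristic polynomial det(A - λI) = λ^2 + 3λ - 4 = 0.
Eigenvalues λ = 1, -4.
For λ=1: (A-λI) row 1 is [-5, 0], so an eigenvector is (0, 1).
For λ=-4: (A-λI) row 2 is [15, 5], so an eigenvector is (-1, 3).
General solution: C_1e^(t)(0,1) + C_2e^(-4t)(-1,3).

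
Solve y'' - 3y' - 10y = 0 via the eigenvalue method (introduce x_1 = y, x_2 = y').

y(t) = C_1e^(5t) + C_2e^(-2t)

Let x_1 = y, x_2 = y'. Then x_1' = x_2 and x_2' = 10x_1 + 3x_2.
A = [[0,1],[10,3]]; det(A-λI) = λ^2 - 3λ - 10.
Eigenvalues λ = 5, -2 with eigenvectors (1,5), (1,-2).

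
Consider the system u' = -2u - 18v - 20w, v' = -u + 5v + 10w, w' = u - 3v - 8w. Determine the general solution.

u(t) = -K_1e^(-4t) - 2K_2e^(-3t) - 4K_3e^(2t), v(t) = K_1e^(-4t) + K_2e^(-3t) + 2K_3e^(2t), w(t) = -K_1e^(-4t) - K_2e^(-3t) - K_3e^(2t)

Coefficient matrix A = [[-2, -18, -20], [-1, 5, 10], [1, -3, -8]].
det(A - λI) = 0 gives eigenvalues λ = -4, -3, 2.
For λ=-4: eigenvector (-1,1,-1).
For λ=-3: eigenvector (-2,1,-1).
For λ=2: eigenvector (-4,2,-1).
General solution: K_1e^(-4t)(-1,1,-1) + K_2e^(-3t)(-2,1,-1) + K_3e^(2t)(-4,2,-1).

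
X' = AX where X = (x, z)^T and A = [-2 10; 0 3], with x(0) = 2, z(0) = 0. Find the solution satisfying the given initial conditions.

Coefficient matrix A = [[-2, 10], [0, 3]].
Characteristic polynomial det(A - λI) = λ^2 - λ - 6 = 0.
Eigenvalues λ = 3, -2.
For λ=3: (A-λI) row 1 is [-5, 10], so an eigenvector is (-2, -1).
For λ=-2: (A-λI) row 1 is [0, 10], so an eigenvector is (-1, 0).
General solution: K_1e^(3t)(-2,-1) + K_2e^(-2t)(-1,0).
Applying x(0)=2, z(0)=0 gives K_1=0, K_2=-2.

x(t) = 2e^(-2t), z(t) = 0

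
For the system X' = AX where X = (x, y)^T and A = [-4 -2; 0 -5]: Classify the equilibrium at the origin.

stable node

A = [[-4,-2],[0,-5]]; det(A-λI) = λ^2 + 9λ + 20.
λ = -5, -4: both negative.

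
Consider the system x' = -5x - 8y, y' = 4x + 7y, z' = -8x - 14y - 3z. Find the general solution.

x(t) = c_1e^(3t) + 2c_2e^(-t), y(t) = -c_1e^(3t) - c_2e^(-t), z(t) = c_1e^(3t) - c_2e^(-t) + c_3e^(-3t)

Coefficient matrix A = [[-5, -8, 0], [4, 7, 0], [-8, -14, -3]].
det(A - λI) = 0 gives eigenvalues λ = 3, -1, -3.
For λ=3: eigenvector (1,-1,1).
For λ=-1: eigenvector (2,-1,-1).
For λ=-3: eigenvector (0,0,1).
General solution: c_1e^(3t)(1,-1,1) + c_2e^(-t)(2,-1,-1) + c_3e^(-3t)(0,0,1).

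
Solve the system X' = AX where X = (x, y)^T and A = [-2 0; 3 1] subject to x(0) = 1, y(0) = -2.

Coefficient matrix A = [[-2, 0], [3, 1]].
Characteristic polynomial det(A - λI) = λ^2 + λ - 2 = 0.
Eigenvalues λ = -2, 1.
For λ=-2: (A-λI) row 2 is [3, 3], so an eigenvector is (1, -1).
For λ=1: (A-λI) row 1 is [-3, 0], so an eigenvector is (0, 1).
General solution: c_1e^(-2t)(1,-1) + c_2e^(t)(0,1).
Applying x(0)=1, y(0)=-2 gives c_1=1, c_2=-1.

x(t) = e^(-2t), y(t) = -e^(t) - e^(-2t)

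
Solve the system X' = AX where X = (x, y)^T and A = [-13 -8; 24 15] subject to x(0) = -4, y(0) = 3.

x(t) = 6e^(3t) - 10e^(-t), y(t) = -12e^(3t) + 15e^(-t)

Coefficient matrix A = [[-13, -8], [24, 15]].
Characteristic polynomial det(A - λI) = λ^2 - 2λ - 3 = 0.
Eigenvalues λ = 3, -1.
For λ=3: (A-λI) row 1 is [-16, -8], so an eigenvector is (1, -2).
For λ=-1: (A-λI) row 1 is [-12, -8], so an eigenvector is (2, -3).
General solution: K_1e^(3t)(1,-2) + K_2e^(-t)(2,-3).
Applying x(0)=-4, y(0)=3 gives K_1=6, K_2=-5.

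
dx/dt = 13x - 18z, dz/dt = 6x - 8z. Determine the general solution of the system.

x(t) = -2C_1e^(4t) - 3C_2e^(t), z(t) = -C_1e^(4t) - 2C_2e^(t)

Coefficient matrix A = [[13, -18], [6, -8]].
Characteristic polynomial det(A - λI) = λ^2 - 5λ + 4 = 0.
Eigenvalues λ = 4, 1.
For λ=4: (A-λI) row 1 is [9, -18], so an eigenvector is (-2, -1).
For λ=1: (A-λI) row 1 is [12, -18], so an eigenvector is (-3, -2).
General solution: C_1e^(4t)(-2,-1) + C_2e^(t)(-3,-2).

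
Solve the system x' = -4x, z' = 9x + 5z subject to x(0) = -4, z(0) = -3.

x(t) = -4e^(-4t), z(t) = -7e^(5t) + 4e^(-4t)

Coefficient matrix A = [[-4, 0], [9, 5]].
Characteristic polynomial det(A - λI) = λ^2 - λ - 20 = 0.
Eigenvalues λ = -4, 5.
For λ=-4: (A-λI) row 2 is [9, 9], so an eigenvector is (1, -1).
For λ=5: (A-λI) row 1 is [-9, 0], so an eigenvector is (0, -1).
General solution: C_1e^(-4t)(1,-1) + C_2e^(5t)(0,-1).
Applying x(0)=-4, z(0)=-3 gives C_1=-4, C_2=7.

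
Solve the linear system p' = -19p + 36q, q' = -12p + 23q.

p(t) = -2K_1e^(-t) - 3K_2e^(5t), q(t) = -K_1e^(-t) - 2K_2e^(5t)

Coefficient matrix A = [[-19, 36], [-12, 23]].
Characteristic polynomial det(A - λI) = λ^2 - 4λ - 5 = 0.
Eigenvalues λ = -1, 5.
For λ=-1: (A-λI) row 1 is [-18, 36], so an eigenvector is (-2, -1).
For λ=5: (A-λI) row 1 is [-24, 36], so an eigenvector is (-3, -2).
General solution: K_1e^(-t)(-2,-1) + K_2e^(5t)(-3,-2).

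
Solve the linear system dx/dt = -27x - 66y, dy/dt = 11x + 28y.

x(t) = 2C_1e^(6t) - 3C_2e^(-5t), y(t) = -C_1e^(6t) + C_2e^(-5t)

Coefficient matrix A = [[-27, -66], [11, 28]].
Characteristic polynomial det(A - λI) = λ^2 - λ - 30 = 0.
Eigenvalues λ = 6, -5.
For λ=6: (A-λI) row 1 is [-33, -66], so an eigenvector is (2, -1).
For λ=-5: (A-λI) row 1 is [-22, -66], so an eigenvector is (-3, 1).
General solution: C_1e^(6t)(2,-1) + C_2e^(-5t)(-3,1).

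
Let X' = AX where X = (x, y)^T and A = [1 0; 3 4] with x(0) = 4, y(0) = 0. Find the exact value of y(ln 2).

A = [[1,0],[3,4]]; eigenvalues λ = 4, 1.
Eigenvectors: (0,-1) for λ=4, (1,-1) for λ=1.
From the initial condition, c_1 = -4, c_2 = 4.
y(ln 2) = (-4)(2^4)(-1) + (4)(2^1)(-1) = 56.

56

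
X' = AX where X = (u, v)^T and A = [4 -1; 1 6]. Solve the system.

u(t) = C_1e^(5t) + C_2te^(5t), v(t) = -C_1e^(5t) - C_2te^(5t) - C_2e^(5t)

Coefficient matrix A = [[4, -1], [1, 6]].
Characteristic polynomial det(A - λI) = λ^2 - 10λ + 25 = 0.
Single eigenvalue λ = 5 with algebraic multiplicity 2.
Eigenvector v = (1,-1); generalized eigenvector w with (A-λI)w=v is (0,-1).
General solution: e^(5t)[C_1·v + C_2·(t·v + w)].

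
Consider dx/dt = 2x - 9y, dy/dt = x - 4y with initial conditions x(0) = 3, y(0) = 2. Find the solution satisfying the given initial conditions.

Coefficient matrix A = [[2, -9], [1, -4]].
Characteristic polynomial det(A - λI) = λ^2 + 2λ + 1 = 0.
Single eigenvalue λ = -1 with algebraic multiplicity 2.
Eigenvector v = (3,1); generalized eigenvector w with (A-λI)w=v is (1,0).
General solution: e^(-t)[K_1·v + K_2·(t·v + w)].
Applying x(0)=3, y(0)=2 gives K_1=2, K_2=-3.

x(t) = -9te^(-t) + 3e^(-t), y(t) = -3te^(-t) + 2e^(-t)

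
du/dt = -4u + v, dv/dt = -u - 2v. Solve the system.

Coefficient matrix A = [[-4, 1], [-1, -2]].
Characteristic polynomial det(A - λI) = λ^2 + 6λ + 9 = 0.
Single eigenvalue λ = -3 with algebraic multiplicity 2.
Eigenvector v = (-1,-1); generalized eigenvector w with (A-λI)w=v is (3,2).
General solution: e^(-3t)[K_1·v + K_2·(t·v + w)].

u(t) = -K_1e^(-3t) - K_2te^(-3t) + 3K_2e^(-3t), v(t) = -K_1e^(-3t) - K_2te^(-3t) + 2K_2e^(-3t)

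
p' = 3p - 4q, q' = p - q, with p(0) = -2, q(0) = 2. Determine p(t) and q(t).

Coefficient matrix A = [[3, -4], [1, -1]].
Characteristic polynomial det(A - λI) = λ^2 - 2λ + 1 = 0.
Single eigenvalue λ = 1 with algebraic multiplicity 2.
Eigenvector v = (2,1); generalized eigenvector w with (A-λI)w=v is (3,1).
General solution: e^(t)[c_1·v + c_2·(t·v + w)].
Applying p(0)=-2, q(0)=2 gives c_1=8, c_2=-6.

p(t) = -12te^(t) - 2e^(t), q(t) = -6te^(t) + 2e^(t)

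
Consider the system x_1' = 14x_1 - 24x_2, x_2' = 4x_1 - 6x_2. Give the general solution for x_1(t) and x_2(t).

Coefficient matrix A = [[14, -24], [4, -6]].
Characteristic polynomial det(A - λI) = λ^2 - 8λ + 12 = 0.
Eigenvalues λ = 2, 6.
For λ=2: (A-λI) row 1 is [12, -24], so an eigenvector is (-2, -1).
For λ=6: (A-λI) row 1 is [8, -24], so an eigenvector is (-3, -1).
General solution: K_1e^(2t)(-2,-1) + K_2e^(6t)(-3,-1).

x_1(t) = -2K_1e^(2t) - 3K_2e^(6t), x_2(t) = -K_1e^(2t) - K_2e^(6t)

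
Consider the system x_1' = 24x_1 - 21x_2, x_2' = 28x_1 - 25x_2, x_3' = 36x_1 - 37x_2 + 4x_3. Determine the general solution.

x_1(t) = C_1e^(3t) + 3C_2e^(-4t), x_2(t) = C_1e^(3t) + 4C_2e^(-4t), x_3(t) = C_1e^(3t) + 5C_2e^(-4t) + C_3e^(4t)

Coefficient matrix A = [[24, -21, 0], [28, -25, 0], [36, -37, 4]].
det(A - λI) = 0 gives eigenvalues λ = 3, -4, 4.
For λ=3: eigenvector (1,1,1).
For λ=-4: eigenvector (3,4,5).
For λ=4: eigenvector (0,0,1).
General solution: C_1e^(3t)(1,1,1) + C_2e^(-4t)(3,4,5) + C_3e^(4t)(0,0,1).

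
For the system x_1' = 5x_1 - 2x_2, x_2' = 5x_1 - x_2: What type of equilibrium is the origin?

unstable spiral

A = [[5,-2],[5,-1]]; det(A-λI) = λ^2 - 4λ + 5.
λ = 2 ± i: positive real part.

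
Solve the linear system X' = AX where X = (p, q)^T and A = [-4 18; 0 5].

Coefficient matrix A = [[-4, 18], [0, 5]].
Characteristic polynomial det(A - λI) = λ^2 - λ - 20 = 0.
Eigenvalues λ = -4, 5.
For λ=-4: (A-λI) row 1 is [0, 18], so an eigenvector is (1, 0).
For λ=5: (A-λI) row 1 is [-9, 18], so an eigenvector is (-2, -1).
General solution: K_1e^(-4t)(1,0) + K_2e^(5t)(-2,-1).

p(t) = K_1e^(-4t) - 2K_2e^(5t), q(t) = -K_2e^(5t)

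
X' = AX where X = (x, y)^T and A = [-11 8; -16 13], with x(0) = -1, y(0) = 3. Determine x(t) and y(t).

x(t) = 4e^(5t) - 5e^(-3t), y(t) = 8e^(5t) - 5e^(-3t)

Coefficient matrix A = [[-11, 8], [-16, 13]].
Characteristic polynomial det(A - λI) = λ^2 - 2λ - 15 = 0.
Eigenvalues λ = 5, -3.
For λ=5: (A-λI) row 1 is [-16, 8], so an eigenvector is (-1, -2).
For λ=-3: (A-λI) row 1 is [-8, 8], so an eigenvector is (-1, -1).
General solution: c_1e^(5t)(-1,-2) + c_2e^(-3t)(-1,-1).
Applying x(0)=-1, y(0)=3 gives c_1=-4, c_2=5.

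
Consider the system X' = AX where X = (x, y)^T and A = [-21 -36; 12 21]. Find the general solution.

x(t) = -3K_1e^(3t) - 2K_2e^(-3t), y(t) = 2K_1e^(3t) + K_2e^(-3t)

Coefficient matrix A = [[-21, -36], [12, 21]].
Characteristic polynomial det(A - λI) = λ^2 - 9 = 0.
Eigenvalues λ = 3, -3.
For λ=3: (A-λI) row 1 is [-24, -36], so an eigenvector is (-3, 2).
For λ=-3: (A-λI) row 1 is [-18, -36], so an eigenvector is (-2, 1).
General solution: K_1e^(3t)(-3,2) + K_2e^(-3t)(-2,1).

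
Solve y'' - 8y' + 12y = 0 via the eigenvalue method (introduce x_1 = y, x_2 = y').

Let x_1 = y, x_2 = y'. Then x_1' = x_2 and x_2' = -12x_1 + 8x_2.
A = [[0,1],[-12,8]]; det(A-λI) = λ^2 - 8λ + 12.
Eigenvalues λ = 6, 2 with eigenvectors (1,6), (1,2).

y(t) = c_1e^(6t) + c_2e^(2t)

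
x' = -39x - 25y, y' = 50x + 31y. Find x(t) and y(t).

Coefficient matrix A = [[-39, -25], [50, 31]].
Characteristic polynomial det(A - λI) = λ^2 + 8λ + 41 = 0.
Eigenvalues λ = -4 ± 5i (complex conjugate pair).
For λ=-4+5i: an eigenvector is (-1,1) - i(2,-3) = (-1 - 2i, 1 + 3i).
A real fundamental pair from Re and Im of e^((-4+5i)t)v: X_1 = e^(-4t)(cos(5t)·(-1,1) + sin(5t)·(2,-3)), X_2 = e^(-4t)(sin(5t)·(-1,1) - cos(5t)·(2,-3)).
General solution: c_1X_1 + c_2X_2.

x(t) = 2c_1e^(-4t)sin(5t) - c_1e^(-4t)cos(5t) - c_2e^(-4t)sin(5t) - 2c_2e^(-4t)cos(5t), y(t) = -3c_1e^(-4t)sin(5t) + c_1e^(-4t)cos(5t) + c_2e^(-4t)sin(5t) + 3c_2e^(-4t)cos(5t)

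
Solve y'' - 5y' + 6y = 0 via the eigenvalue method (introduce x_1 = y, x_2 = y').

Let x_1 = y, x_2 = y'. Then x_1' = x_2 and x_2' = -6x_1 + 5x_2.
A = [[0,1],[-6,5]]; det(A-λI) = λ^2 - 5λ + 6.
Eigenvalues λ = 2, 3 with eigenvectors (1,2), (1,3).

y(t) = K_1e^(2t) + K_2e^(3t)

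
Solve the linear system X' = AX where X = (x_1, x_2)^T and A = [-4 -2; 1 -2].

Coefficient matrix A = [[-4, -2], [1, -2]].
Characteristic polynomial det(A - λI) = λ^2 + 6λ + 10 = 0.
Eigenvalues λ = -3 ± i (complex conjugate pair).
For λ=-3+i: an eigenvector is (1,-1) - i(1,0) = (1 - i, -1).
A real fundamental pair from Re and Im of e^((-3+i)t)v: X_1 = e^(-3t)(cos(t)·(1,-1) + sin(t)·(1,0)), X_2 = e^(-3t)(sin(t)·(1,-1) - cos(t)·(1,0)).
General solution: K_1X_1 + K_2X_2.

x_1(t) = K_1e^(-3t)sin(t) + K_1e^(-3t)cos(t) + K_2e^(-3t)sin(t) - K_2e^(-3t)cos(t), x_2(t) = -K_1e^(-3t)cos(t) - K_2e^(-3t)sin(t)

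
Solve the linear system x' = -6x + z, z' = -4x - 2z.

Coefficient matrix A = [[-6, 1], [-4, -2]].
Characteristic polynomial det(A - λI) = λ^2 + 8λ + 16 = 0.
Single eigenvalue λ = -4 with algebraic multiplicity 2.
Eigenvector v = (-1,-2); generalized eigenvector w with (A-λI)w=v is (-1,-3).
General solution: e^(-4t)[c_1·v + c_2·(t·v + w)].

x(t) = -c_1e^(-4t) - c_2te^(-4t) - c_2e^(-4t), z(t) = -2c_1e^(-4t) - 2c_2te^(-4t) - 3c_2e^(-4t)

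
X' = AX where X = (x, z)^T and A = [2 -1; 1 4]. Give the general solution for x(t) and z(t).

Coefficient matrix A = [[2, -1], [1, 4]].
Characteristic polynomial det(A - λI) = λ^2 - 6λ + 9 = 0.
Single eigenvalue λ = 3 with algebraic multiplicity 2.
Eigenvector v = (-1,1); generalized eigenvector w with (A-λI)w=v is (-2,3).
General solution: e^(3t)[K_1·v + K_2·(t·v + w)].

x(t) = -K_1e^(3t) - K_2te^(3t) - 2K_2e^(3t), z(t) = K_1e^(3t) + K_2te^(3t) + 3K_2e^(3t)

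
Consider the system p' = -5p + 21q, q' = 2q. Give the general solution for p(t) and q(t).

Coefficient matrix A = [[-5, 21], [0, 2]].
Characteristic polynomial det(A - λI) = λ^2 + 3λ - 10 = 0.
Eigenvalues λ = -5, 2.
For λ=-5: (A-λI) row 1 is [0, 21], so an eigenvector is (1, 0).
For λ=2: (A-λI) row 1 is [-7, 21], so an eigenvector is (-3, -1).
General solution: c_1e^(-5t)(1,0) + c_2e^(2t)(-3,-1).

p(t) = c_1e^(-5t) - 3c_2e^(2t), q(t) = -c_2e^(2t)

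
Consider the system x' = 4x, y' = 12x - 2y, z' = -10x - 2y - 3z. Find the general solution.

Coefficient matrix A = [[4, 0, 0], [12, -2, 0], [-10, -2, -3]].
det(A - λI) = 0 gives eigenvalues λ = 4, -2, -3.
For λ=4: eigenvector (1,2,-2).
For λ=-2: eigenvector (0,1,-2).
For λ=-3: eigenvector (0,0,1).
General solution: K_1e^(4t)(1,2,-2) + K_2e^(-2t)(0,1,-2) + K_3e^(-3t)(0,0,1).

x(t) = K_1e^(4t), y(t) = 2K_1e^(4t) + K_2e^(-2t), z(t) = -2K_1e^(4t) - 2K_2e^(-2t) + K_3e^(-3t)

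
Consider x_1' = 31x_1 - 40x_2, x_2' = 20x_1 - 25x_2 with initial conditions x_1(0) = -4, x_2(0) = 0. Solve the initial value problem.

x_1(t) = -28e^(3t)sin(4t) - 4e^(3t)cos(4t), x_2(t) = -20e^(3t)sin(4t)

Coefficient matrix A = [[31, -40], [20, -25]].
Characteristic polynomial det(A - λI) = λ^2 - 6λ + 25 = 0.
Eigenvalues λ = 3 ± 4i (complex conjugate pair).
For λ=3+4i: an eigenvector is (3,2) - i(1,1) = (3 - i, 2 - i).
A real fundamental pair from Re and Im of e^((3+4i)t)v: X_1 = e^(3t)(cos(4t)·(3,2) + sin(4t)·(1,1)), X_2 = e^(3t)(sin(4t)·(3,2) - cos(4t)·(1,1)).
General solution: K_1X_1 + K_2X_2.
Applying x_1(0)=-4, x_2(0)=0 gives K_1=-4, K_2=-8.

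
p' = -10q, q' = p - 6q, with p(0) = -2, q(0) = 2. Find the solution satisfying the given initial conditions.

p(t) = -26e^(-3t)sin(t) - 2e^(-3t)cos(t), q(t) = -8e^(-3t)sin(t) + 2e^(-3t)cos(t)

Coefficient matrix A = [[0, -10], [1, -6]].
Characteristic polynomial det(A - λI) = λ^2 + 6λ + 10 = 0.
Eigenvalues λ = -3 ± i (complex conjugate pair).
For λ=-3+i: an eigenvector is (3,1) - i(-1,0) = (3 + i, 1).
A real fundamental pair from Re and Im of e^((-3+i)t)v: X_1 = e^(-3t)(cos(t)·(3,1) + sin(t)·(-1,0)), X_2 = e^(-3t)(sin(t)·(3,1) - cos(t)·(-1,0)).
General solution: K_1X_1 + K_2X_2.
Applying p(0)=-2, q(0)=2 gives K_1=2, K_2=-8.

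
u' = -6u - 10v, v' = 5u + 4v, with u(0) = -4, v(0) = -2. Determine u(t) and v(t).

u(t) = 8e^(-t)sin(5t) - 4e^(-t)cos(5t), v(t) = -6e^(-t)sin(5t) - 2e^(-t)cos(5t)

Coefficient matrix A = [[-6, -10], [5, 4]].
Characteristic polynomial det(A - λI) = λ^2 + 2λ + 26 = 0.
Eigenvalues λ = -1 ± 5i (complex conjugate pair).
For λ=-1+5i: an eigenvector is (-1,0) - i(1,-1) = (-1 - i, 0 + i).
A real fundamental pair from Re and Im of e^((-1+5i)t)v: X_1 = e^(-t)(cos(5t)·(-1,0) + sin(5t)·(1,-1)), X_2 = e^(-t)(sin(5t)·(-1,0) - cos(5t)·(1,-1)).
General solution: K_1X_1 + K_2X_2.
Applying u(0)=-4, v(0)=-2 gives K_1=6, K_2=-2.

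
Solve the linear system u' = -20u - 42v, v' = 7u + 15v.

Coefficient matrix A = [[-20, -42], [7, 15]].
Characteristic polynomial det(A - λI) = λ^2 + 5λ - 6 = 0.
Eigenvalues λ = -6, 1.
For λ=-6: (A-λI) row 1 is [-14, -42], so an eigenvector is (-3, 1).
For λ=1: (A-λI) row 1 is [-21, -42], so an eigenvector is (2, -1).
General solution: K_1e^(-6t)(-3,1) + K_2e^(t)(2,-1).

u(t) = -3K_1e^(-6t) + 2K_2e^(t), v(t) = K_1e^(-6t) - K_2e^(t)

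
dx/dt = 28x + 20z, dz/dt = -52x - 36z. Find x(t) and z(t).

Coefficient matrix A = [[28, 20], [-52, -36]].
Characteristic polynomial det(A - λI) = λ^2 + 8λ + 32 = 0.
Eigenvalues λ = -4 ± 4i (complex conjugate pair).
For λ=-4+4i: an eigenvector is (2,-3) - i(1,-2) = (2 - i, -3 + 2i).
A real fundamental pair from Re and Im of e^((-4+4i)t)v: X_1 = e^(-4t)(cos(4t)·(2,-3) + sin(4t)·(1,-2)), X_2 = e^(-4t)(sin(4t)·(2,-3) - cos(4t)·(1,-2)).
General solution: K_1X_1 + K_2X_2.

x(t) = K_1e^(-4t)sin(4t) + 2K_1e^(-4t)cos(4t) + 2K_2e^(-4t)sin(4t) - K_2e^(-4t)cos(4t), z(t) = -2K_1e^(-4t)sin(4t) - 3K_1e^(-4t)cos(4t) - 3K_2e^(-4t)sin(4t) + 2K_2e^(-4t)cos(4t)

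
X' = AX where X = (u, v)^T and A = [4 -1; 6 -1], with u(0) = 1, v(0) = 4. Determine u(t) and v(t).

Coefficient matrix A = [[4, -1], [6, -1]].
Characteristic polynomial det(A - λI) = λ^2 - 3λ + 2 = 0.
Eigenvalues λ = 1, 2.
For λ=1: (A-λI) row 1 is [3, -1], so an eigenvector is (-1, -3).
For λ=2: (A-λI) row 1 is [2, -1], so an eigenvector is (-1, -2).
General solution: C_1e^(t)(-1,-3) + C_2e^(2t)(-1,-2).
Applying u(0)=1, v(0)=4 gives C_1=-2, C_2=1.

u(t) = -e^(2t) + 2e^(t), v(t) = -2e^(2t) + 6e^(t)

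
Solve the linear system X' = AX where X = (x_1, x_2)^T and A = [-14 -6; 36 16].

Coefficient matrix A = [[-14, -6], [36, 16]].
Characteristic polynomial det(A - λI) = λ^2 - 2λ - 8 = 0.
Eigenvalues λ = 4, -2.
For λ=4: (A-λI) row 1 is [-18, -6], so an eigenvector is (1, -3).
For λ=-2: (A-λI) row 1 is [-12, -6], so an eigenvector is (1, -2).
General solution: c_1e^(4t)(1,-3) + c_2e^(-2t)(1,-2).

x_1(t) = c_1e^(4t) + c_2e^(-2t), x_2(t) = -3c_1e^(4t) - 2c_2e^(-2t)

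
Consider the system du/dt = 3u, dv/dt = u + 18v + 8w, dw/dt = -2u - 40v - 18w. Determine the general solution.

Coefficient matrix A = [[3, 0, 0], [1, 18, 8], [-2, -40, -18]].
det(A - λI) = 0 gives eigenvalues λ = -2, 2, 3.
For λ=-2: eigenvector (0,-2,5).
For λ=2: eigenvector (0,1,-2).
For λ=3: eigenvector (1,1,-2).
General solution: K_1e^(-2t)(0,-2,5) + K_2e^(2t)(0,1,-2) + K_3e^(3t)(1,1,-2).

u(t) = K_3e^(3t), v(t) = -2K_1e^(-2t) + K_2e^(2t) + K_3e^(3t), w(t) = 5K_1e^(-2t) - 2K_2e^(2t) - 2K_3e^(3t)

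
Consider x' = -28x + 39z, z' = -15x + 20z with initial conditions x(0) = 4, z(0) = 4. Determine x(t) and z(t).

Coefficient matrix A = [[-28, 39], [-15, 20]].
Characteristic polynomial det(A - λI) = λ^2 + 8λ + 25 = 0.
Eigenvalues λ = -4 ± 3i (complex conjugate pair).
For λ=-4+3i: an eigenvector is (2,1) - i(-3,-2) = (2 + 3i, 1 + 2i).
A real fundamental pair from Re and Im of e^((-4+3i)t)v: X_1 = e^(-4t)(cos(3t)·(2,1) + sin(3t)·(-3,-2)), X_2 = e^(-4t)(sin(3t)·(2,1) - cos(3t)·(-3,-2)).
General solution: C_1X_1 + C_2X_2.
Applying x(0)=4, z(0)=4 gives C_1=-4, C_2=4.

x(t) = 20e^(-4t)sin(3t) + 4e^(-4t)cos(3t), z(t) = 12e^(-4t)sin(3t) + 4e^(-4t)cos(3t)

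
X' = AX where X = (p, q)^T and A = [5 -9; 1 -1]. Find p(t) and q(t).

Coefficient matrix A = [[5, -9], [1, -1]].
Characteristic polynomial det(A - λI) = λ^2 - 4λ + 4 = 0.
Single eigenvalue λ = 2 with algebraic multiplicity 2.
Eigenvector v = (-3,-1); generalized eigenvector w with (A-λI)w=v is (-1,0).
General solution: e^(2t)[K_1·v + K_2·(t·v + w)].

p(t) = -3K_1e^(2t) - 3K_2te^(2t) - K_2e^(2t), q(t) = -K_1e^(2t) - K_2te^(2t)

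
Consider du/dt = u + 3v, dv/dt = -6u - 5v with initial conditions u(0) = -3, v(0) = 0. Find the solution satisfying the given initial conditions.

u(t) = -3e^(-2t)sin(3t) - 3e^(-2t)cos(3t), v(t) = 6e^(-2t)sin(3t)

Coefficient matrix A = [[1, 3], [-6, -5]].
Characteristic polynomial det(A - λI) = λ^2 + 4λ + 13 = 0.
Eigenvalues λ = -2 ± 3i (complex conjugate pair).
For λ=-2+3i: an eigenvector is (1,-1) - i(0,-1) = (1, -1 + i).
A real fundamental pair from Re and Im of e^((-2+3i)t)v: X_1 = e^(-2t)(cos(3t)·(1,-1) + sin(3t)·(0,-1)), X_2 = e^(-2t)(sin(3t)·(1,-1) - cos(3t)·(0,-1)).
General solution: C_1X_1 + C_2X_2.
Applying u(0)=-3, v(0)=0 gives C_1=-3, C_2=-3.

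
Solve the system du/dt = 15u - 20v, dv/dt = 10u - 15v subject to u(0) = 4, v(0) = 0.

Coefficient matrix A = [[15, -20], [10, -15]].
Characteristic polynomial det(A - λI) = λ^2 - 25 = 0.
Eigenvalues λ = 5, -5.
For λ=5: (A-λI) row 1 is [10, -20], so an eigenvector is (2, 1).
For λ=-5: (A-λI) row 1 is [20, -20], so an eigenvector is (1, 1).
General solution: C_1e^(5t)(2,1) + C_2e^(-5t)(1,1).
Applying u(0)=4, v(0)=0 gives C_1=4, C_2=-4.

u(t) = 8e^(5t) - 4e^(-5t), v(t) = 4e^(5t) - 4e^(-5t)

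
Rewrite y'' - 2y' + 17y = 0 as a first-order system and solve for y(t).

y(t) = C_1e^(t)cos(4t) + C_2e^(t)sin(4t)

Let x_1 = y, x_2 = y'. Then x_1' = x_2 and x_2' = -17x_1 + 2x_2.
A = [[0,1],[-17,2]]; det(A-λI) = λ^2 - 2λ + 17.
Eigenvalues λ = 1 ± 4i.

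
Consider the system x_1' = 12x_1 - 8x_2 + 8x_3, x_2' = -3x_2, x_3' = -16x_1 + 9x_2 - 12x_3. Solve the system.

Coefficient matrix A = [[12, -8, 8], [0, -3, 0], [-16, 9, -12]].
det(A - λI) = 0 gives eigenvalues λ = 4, -4, -3.
For λ=4: eigenvector (1,0,-1).
For λ=-4: eigenvector (-1,0,2).
For λ=-3: eigenvector (0,1,1).
General solution: C_1e^(4t)(1,0,-1) + C_2e^(-4t)(-1,0,2) + C_3e^(-3t)(0,1,1).

x_1(t) = C_1e^(4t) - C_2e^(-4t), x_2(t) = C_3e^(-3t), x_3(t) = -C_1e^(4t) + 2C_2e^(-4t) + C_3e^(-3t)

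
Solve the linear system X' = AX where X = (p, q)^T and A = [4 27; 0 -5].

p(t) = 3C_1e^(-5t) + C_2e^(4t), q(t) = -C_1e^(-5t)

Coefficient matrix A = [[4, 27], [0, -5]].
Characteristic polynomial det(A - λI) = λ^2 + λ - 20 = 0.
Eigenvalues λ = -5, 4.
For λ=-5: (A-λI) row 1 is [9, 27], so an eigenvector is (3, -1).
For λ=4: (A-λI) row 1 is [0, 27], so an eigenvector is (1, 0).
General solution: C_1e^(-5t)(3,-1) + C_2e^(4t)(1,0).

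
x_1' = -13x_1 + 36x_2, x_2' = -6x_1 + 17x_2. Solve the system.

Coefficient matrix A = [[-13, 36], [-6, 17]].
Characteristic polynomial det(A - λI) = λ^2 - 4λ - 5 = 0.
Eigenvalues λ = 5, -1.
For λ=5: (A-λI) row 1 is [-18, 36], so an eigenvector is (-2, -1).
For λ=-1: (A-λI) row 1 is [-12, 36], so an eigenvector is (-3, -1).
General solution: c_1e^(5t)(-2,-1) + c_2e^(-t)(-3,-1).

x_1(t) = -2c_1e^(5t) - 3c_2e^(-t), x_2(t) = -c_1e^(5t) - c_2e^(-t)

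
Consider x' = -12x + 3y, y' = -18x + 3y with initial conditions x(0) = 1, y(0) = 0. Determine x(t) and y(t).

Coefficient matrix A = [[-12, 3], [-18, 3]].
Characteristic polynomial det(A - λI) = λ^2 + 9λ + 18 = 0.
Eigenvalues λ = -6, -3.
For λ=-6: (A-λI) row 1 is [-6, 3], so an eigenvector is (-1, -2).
For λ=-3: (A-λI) row 1 is [-9, 3], so an eigenvector is (1, 3).
General solution: C_1e^(-6t)(-1,-2) + C_2e^(-3t)(1,3).
Applying x(0)=1, y(0)=0 gives C_1=-3, C_2=-2.

x(t) = -2e^(-3t) + 3e^(-6t), y(t) = -6e^(-3t) + 6e^(-6t)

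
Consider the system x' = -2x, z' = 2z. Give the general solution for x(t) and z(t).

x(t) = K_2e^(-2t), z(t) = -K_1e^(2t)

Coefficient matrix A = [[-2, 0], [0, 2]].
Characteristic polynomial det(A - λI) = λ^2 - 4 = 0.
Eigenvalues λ = 2, -2.
For λ=2: (A-λI) row 1 is [-4, 0], so an eigenvector is (0, -1).
For λ=-2: (A-λI) row 2 is [0, 4], so an eigenvector is (1, 0).
General solution: K_1e^(2t)(0,-1) + K_2e^(-2t)(1,0).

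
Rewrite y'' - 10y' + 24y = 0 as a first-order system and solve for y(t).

y(t) = C_1e^(4t) + C_2e^(6t)

Let x_1 = y, x_2 = y'. Then x_1' = x_2 and x_2' = -24x_1 + 10x_2.
A = [[0,1],[-24,10]]; det(A-λI) = λ^2 - 10λ + 24.
Eigenvalues λ = 4, 6 with eigenvectors (1,4), (1,6).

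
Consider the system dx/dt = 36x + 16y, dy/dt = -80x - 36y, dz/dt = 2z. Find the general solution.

Coefficient matrix A = [[36, 16, 0], [-80, -36, 0], [0, 0, 2]].
det(A - λI) = 0 gives eigenvalues λ = 4, 2, -4.
For λ=4: eigenvector (1,-2,0).
For λ=2: eigenvector (0,0,1).
For λ=-4: eigenvector (-2,5,0).
General solution: K_1e^(4t)(1,-2,0) + K_2e^(2t)(0,0,1) + K_3e^(-4t)(-2,5,0).

x(t) = K_1e^(4t) - 2K_3e^(-4t), y(t) = -2K_1e^(4t) + 5K_3e^(-4t), z(t) = K_2e^(2t)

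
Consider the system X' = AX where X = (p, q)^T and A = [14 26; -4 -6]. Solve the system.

Coefficient matrix A = [[14, 26], [-4, -6]].
Characteristic polynomial det(A - λI) = λ^2 - 8λ + 20 = 0.
Eigenvalues λ = 4 ± 2i (complex conjugate pair).
For λ=4+2i: an eigenvector is (-2,1) - i(3,-1) = (-2 - 3i, 1 + i).
A real fundamental pair from Re and Im of e^((4+2i)t)v: X_1 = e^(4t)(cos(2t)·(-2,1) + sin(2t)·(3,-1)), X_2 = e^(4t)(sin(2t)·(-2,1) - cos(2t)·(3,-1)).
General solution: K_1X_1 + K_2X_2.

p(t) = 3K_1e^(4t)sin(2t) - 2K_1e^(4t)cos(2t) - 2K_2e^(4t)sin(2t) - 3K_2e^(4t)cos(2t), q(t) = -K_1e^(4t)sin(2t) + K_1e^(4t)cos(2t) + K_2e^(4t)sin(2t) + K_2e^(4t)cos(2t)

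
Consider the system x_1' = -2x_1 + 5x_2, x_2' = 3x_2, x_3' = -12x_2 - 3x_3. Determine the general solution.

Coefficient matrix A = [[-2, 5, 0], [0, 3, 0], [0, -12, -3]].
det(A - λI) = 0 gives eigenvalues λ = -2, 3, -3.
For λ=-2: eigenvector (1,0,0).
For λ=3: eigenvector (1,1,-2).
For λ=-3: eigenvector (0,0,1).
General solution: C_1e^(-2t)(1,0,0) + C_2e^(3t)(1,1,-2) + C_3e^(-3t)(0,0,1).

x_1(t) = C_1e^(-2t) + C_2e^(3t), x_2(t) = C_2e^(3t), x_3(t) = -2C_2e^(3t) + C_3e^(-3t)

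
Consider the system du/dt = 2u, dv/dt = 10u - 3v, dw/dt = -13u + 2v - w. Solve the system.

Coefficient matrix A = [[2, 0, 0], [10, -3, 0], [-13, 2, -1]].
det(A - λI) = 0 gives eigenvalues λ = -1, -3, 2.
For λ=-1: eigenvector (0,0,-1).
For λ=-3: eigenvector (0,1,-1).
For λ=2: eigenvector (1,2,-3).
General solution: K_1e^(-t)(0,0,-1) + K_2e^(-3t)(0,1,-1) + K_3e^(2t)(1,2,-3).

u(t) = K_3e^(2t), v(t) = K_2e^(-3t) + 2K_3e^(2t), w(t) = -K_1e^(-t) - K_2e^(-3t) - 3K_3e^(2t)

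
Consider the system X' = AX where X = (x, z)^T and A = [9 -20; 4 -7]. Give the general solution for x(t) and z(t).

x(t) = -c_1e^(t)sin(4t) + 2c_1e^(t)cos(4t) + 2c_2e^(t)sin(4t) + c_2e^(t)cos(4t), z(t) = c_1e^(t)cos(4t) + c_2e^(t)sin(4t)

Coefficient matrix A = [[9, -20], [4, -7]].
Characteristic polynomial det(A - λI) = λ^2 - 2λ + 17 = 0.
Eigenvalues λ = 1 ± 4i (complex conjugate pair).
For λ=1+4i: an eigenvector is (2,1) - i(-1,0) = (2 + i, 1).
A real fundamental pair from Re and Im of e^((1+4i)t)v: X_1 = e^(t)(cos(4t)·(2,1) + sin(4t)·(-1,0)), X_2 = e^(t)(sin(4t)·(2,1) - cos(4t)·(-1,0)).
General solution: c_1X_1 + c_2X_2.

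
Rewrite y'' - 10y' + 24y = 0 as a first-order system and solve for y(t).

y(t) = c_1e^(6t) + c_2e^(4t)

Let x_1 = y, x_2 = y'. Then x_1' = x_2 and x_2' = -24x_1 + 10x_2.
A = [[0,1],[-24,10]]; det(A-λI) = λ^2 - 10λ + 24.
Eigenvalues λ = 6, 4 with eigenvectors (1,6), (1,4).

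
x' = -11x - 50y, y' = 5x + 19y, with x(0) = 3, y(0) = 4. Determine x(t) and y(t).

x(t) = -49e^(4t)sin(5t) + 3e^(4t)cos(5t), y(t) = 15e^(4t)sin(5t) + 4e^(4t)cos(5t)

Coefficient matrix A = [[-11, -50], [5, 19]].
Characteristic polynomial det(A - λI) = λ^2 - 8λ + 41 = 0.
Eigenvalues λ = 4 ± 5i (complex conjugate pair).
For λ=4+5i: an eigenvector is (3,-1) - i(1,0) = (3 - i, -1).
A real fundamental pair from Re and Im of e^((4+5i)t)v: X_1 = e^(4t)(cos(5t)·(3,-1) + sin(5t)·(1,0)), X_2 = e^(4t)(sin(5t)·(3,-1) - cos(5t)·(1,0)).
General solution: C_1X_1 + C_2X_2.
Applying x(0)=3, y(0)=4 gives C_1=-4, C_2=-15.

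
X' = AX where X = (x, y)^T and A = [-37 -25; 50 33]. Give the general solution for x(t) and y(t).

Coefficient matrix A = [[-37, -25], [50, 33]].
Characteristic polynomial det(A - λI) = λ^2 + 4λ + 29 = 0.
Eigenvalues λ = -2 ± 5i (complex conjugate pair).
For λ=-2+5i: an eigenvector is (1,-1) - i(-2,3) = (1 + 2i, -1 - 3i).
A real fundamental pair from Re and Im of e^((-2+5i)t)v: X_1 = e^(-2t)(cos(5t)·(1,-1) + sin(5t)·(-2,3)), X_2 = e^(-2t)(sin(5t)·(1,-1) - cos(5t)·(-2,3)).
General solution: c_1X_1 + c_2X_2.

x(t) = -2c_1e^(-2t)sin(5t) + c_1e^(-2t)cos(5t) + c_2e^(-2t)sin(5t) + 2c_2e^(-2t)cos(5t), y(t) = 3c_1e^(-2t)sin(5t) - c_1e^(-2t)cos(5t) - c_2e^(-2t)sin(5t) - 3c_2e^(-2t)cos(5t)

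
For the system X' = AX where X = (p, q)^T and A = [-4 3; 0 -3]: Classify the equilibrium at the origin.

A = [[-4,3],[0,-3]]; det(A-λI) = λ^2 + 7λ + 12.
λ = -4, -3: both negative.

stable node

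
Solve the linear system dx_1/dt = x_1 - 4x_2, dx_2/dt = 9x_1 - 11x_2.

x_1(t) = -2C_1e^(-5t) - 2C_2te^(-5t) - C_2e^(-5t), x_2(t) = -3C_1e^(-5t) - 3C_2te^(-5t) - C_2e^(-5t)

Coefficient matrix A = [[1, -4], [9, -11]].
Characteristic polynomial det(A - λI) = λ^2 + 10λ + 25 = 0.
Single eigenvalue λ = -5 with algebraic multiplicity 2.
Eigenvector v = (-2,-3); generalized eigenvector w with (A-λI)w=v is (-1,-1).
General solution: e^(-5t)[C_1·v + C_2·(t·v + w)].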